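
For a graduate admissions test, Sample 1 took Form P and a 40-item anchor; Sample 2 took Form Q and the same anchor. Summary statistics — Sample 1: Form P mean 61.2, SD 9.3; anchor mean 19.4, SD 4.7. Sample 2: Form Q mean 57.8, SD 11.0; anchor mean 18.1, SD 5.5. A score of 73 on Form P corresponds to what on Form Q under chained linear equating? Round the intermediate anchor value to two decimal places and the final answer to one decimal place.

72.3

Form P → anchor (Sample 1): v = (4.7/9.3)(73 − 61.2) + 19.4 = 25.36
anchor → Form Q (Sample 2): y = (11.0/5.5)(25.36 − 18.1) + 57.8 = 72.3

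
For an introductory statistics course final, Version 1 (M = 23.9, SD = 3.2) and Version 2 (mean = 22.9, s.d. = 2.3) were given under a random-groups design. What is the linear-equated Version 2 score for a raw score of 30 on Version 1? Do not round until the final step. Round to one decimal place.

Linear equating: y = (SD_Y/SD_X)(x − M_X) + M_Y
y = (2.3/3.2)(30 − 23.9) + 22.9
y = 0.718750 × 6.1 + 22.9 = 4.3844 + 22.9 = 27.3

27.3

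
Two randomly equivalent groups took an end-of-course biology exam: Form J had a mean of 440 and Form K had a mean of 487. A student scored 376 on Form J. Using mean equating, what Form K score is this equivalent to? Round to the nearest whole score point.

423

Mean equating: y = x + (M_Y − M_X) = 376 + (487 − 440) = 423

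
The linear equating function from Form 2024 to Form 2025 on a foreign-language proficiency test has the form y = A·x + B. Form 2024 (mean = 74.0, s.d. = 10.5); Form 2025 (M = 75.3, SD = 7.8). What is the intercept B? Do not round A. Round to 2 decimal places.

A = SD_Y / SD_X = 7.8 / 10.5 = 0.742857
B = M_Y − A·M_X = 75.3 − 0.742857 × 74.0 = 20.33

20.33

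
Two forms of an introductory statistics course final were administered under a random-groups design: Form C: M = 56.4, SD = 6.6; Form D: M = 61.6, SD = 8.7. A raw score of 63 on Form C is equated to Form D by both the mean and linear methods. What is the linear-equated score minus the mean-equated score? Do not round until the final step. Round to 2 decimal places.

2.10

Mean-equated: 63 + (61.6 − 56.4) = 68.20
Linear-equated: (8.7/6.6)(63 − 56.4) + 61.6 = 70.300
Difference = 70.300 − 68.20 = 2.10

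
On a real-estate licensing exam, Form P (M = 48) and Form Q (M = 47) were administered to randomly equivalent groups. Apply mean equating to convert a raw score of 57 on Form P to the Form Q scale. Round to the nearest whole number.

56

Mean equating: y = x + (M_Y − M_X) = 57 + (47 − 48) = 56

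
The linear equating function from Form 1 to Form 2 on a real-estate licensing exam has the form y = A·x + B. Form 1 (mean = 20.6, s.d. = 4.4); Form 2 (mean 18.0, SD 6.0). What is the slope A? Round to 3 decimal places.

1.364

A = SD_Y / SD_X = 6.0 / 4.4 = 1.364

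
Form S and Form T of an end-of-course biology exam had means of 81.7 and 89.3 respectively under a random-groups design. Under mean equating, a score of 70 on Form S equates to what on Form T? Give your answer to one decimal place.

Mean equating: y = x + (M_Y − M_X) = 70 + (89.3 − 81.7) = 77.6

77.6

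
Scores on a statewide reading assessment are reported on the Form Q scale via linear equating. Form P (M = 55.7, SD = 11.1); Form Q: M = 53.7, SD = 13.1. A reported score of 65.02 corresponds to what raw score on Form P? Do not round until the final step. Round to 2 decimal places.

Invert y = (SD_Y/SD_X)(x − M_X) + M_Y:
x = (SD_X/SD_Y)(y − M_Y) + M_X = (11.1/13.1)(65.02 − 53.7) + 55.7
x = 0.847328 × 11.320 + 55.7 = 65.29

65.29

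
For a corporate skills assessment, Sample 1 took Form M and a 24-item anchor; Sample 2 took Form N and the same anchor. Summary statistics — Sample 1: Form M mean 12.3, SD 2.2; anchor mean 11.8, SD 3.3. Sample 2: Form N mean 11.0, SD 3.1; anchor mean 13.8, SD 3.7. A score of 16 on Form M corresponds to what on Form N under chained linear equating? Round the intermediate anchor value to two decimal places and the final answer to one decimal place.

14.0

Form M → anchor (Sample 1): v = (3.3/2.2)(16 − 12.3) + 11.8 = 17.35
anchor → Form N (Sample 2): y = (3.1/3.7)(17.35 − 13.8) + 11.0 = 14.0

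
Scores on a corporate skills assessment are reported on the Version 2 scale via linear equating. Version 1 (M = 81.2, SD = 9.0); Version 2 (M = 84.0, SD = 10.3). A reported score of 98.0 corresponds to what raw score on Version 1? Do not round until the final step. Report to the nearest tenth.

Invert y = (SD_Y/SD_X)(x − M_X) + M_Y:
x = (SD_X/SD_Y)(y − M_Y) + M_X = (9.0/10.3)(98.0 − 84.0) + 81.2
x = 0.873786 × 14.000 + 81.2 = 93.4

93.4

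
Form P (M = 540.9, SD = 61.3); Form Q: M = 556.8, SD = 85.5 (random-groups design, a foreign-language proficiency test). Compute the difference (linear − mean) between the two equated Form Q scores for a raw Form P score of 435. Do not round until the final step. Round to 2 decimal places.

-41.81

Mean-equated: 435 + (556.8 − 540.9) = 450.90
Linear-equated: (85.5/61.3)(435 − 540.9) + 556.8 = 409.093
Difference = 409.093 − 450.90 = -41.81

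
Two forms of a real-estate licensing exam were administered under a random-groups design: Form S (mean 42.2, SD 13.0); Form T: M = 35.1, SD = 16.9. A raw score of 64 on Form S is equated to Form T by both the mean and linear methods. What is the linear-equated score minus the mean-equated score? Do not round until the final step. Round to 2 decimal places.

6.54

Mean-equated: 64 + (35.1 − 42.2) = 56.90
Linear-equated: (16.9/13.0)(64 − 42.2) + 35.1 = 63.440
Difference = 63.440 − 56.90 = 6.54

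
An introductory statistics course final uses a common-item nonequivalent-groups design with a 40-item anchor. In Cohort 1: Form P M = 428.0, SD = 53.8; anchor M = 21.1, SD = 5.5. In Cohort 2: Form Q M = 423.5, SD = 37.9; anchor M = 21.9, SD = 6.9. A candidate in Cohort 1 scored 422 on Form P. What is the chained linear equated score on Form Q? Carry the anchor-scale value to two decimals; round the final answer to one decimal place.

415.8

Form P → anchor (Cohort 1): v = (5.5/53.8)(422 − 428.0) + 21.1 = 20.49
anchor → Form Q (Cohort 2): y = (37.9/6.9)(20.49 − 21.9) + 423.5 = 415.8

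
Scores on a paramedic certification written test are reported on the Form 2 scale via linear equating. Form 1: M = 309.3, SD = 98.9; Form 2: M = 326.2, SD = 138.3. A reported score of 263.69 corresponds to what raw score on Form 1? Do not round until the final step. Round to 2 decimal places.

Invert y = (SD_Y/SD_X)(x − M_X) + M_Y:
x = (SD_X/SD_Y)(y − M_Y) + M_X = (98.9/138.3)(263.69 − 326.2) + 309.3
x = 0.715112 × -62.510 + 309.3 = 264.60

264.60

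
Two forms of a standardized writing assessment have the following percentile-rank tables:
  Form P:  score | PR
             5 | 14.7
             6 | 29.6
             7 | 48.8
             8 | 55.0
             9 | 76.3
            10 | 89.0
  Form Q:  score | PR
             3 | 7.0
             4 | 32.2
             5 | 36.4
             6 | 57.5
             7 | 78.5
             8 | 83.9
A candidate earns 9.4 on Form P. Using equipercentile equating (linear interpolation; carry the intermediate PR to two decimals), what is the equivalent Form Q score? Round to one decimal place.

PR of 9.4 on Form P: 76.3 + (9.4 − 9)/(10 − 9) × (89.0 − 76.3) = 81.38
On Form Q, PR 81.38 falls between score 7 (PR 78.5) and 8 (PR 83.9).
Interpolate: 7 + (81.38 − 78.5)/(83.9 − 78.5) × (8 − 7) = 7.5

7.5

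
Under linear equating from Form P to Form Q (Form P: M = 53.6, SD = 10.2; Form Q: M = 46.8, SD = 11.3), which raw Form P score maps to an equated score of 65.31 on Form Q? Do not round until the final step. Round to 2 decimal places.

Invert y = (SD_Y/SD_X)(x − M_X) + M_Y:
x = (SD_X/SD_Y)(y − M_Y) + M_X = (10.2/11.3)(65.31 − 46.8) + 53.6
x = 0.902655 × 18.510 + 53.6 = 70.31

70.31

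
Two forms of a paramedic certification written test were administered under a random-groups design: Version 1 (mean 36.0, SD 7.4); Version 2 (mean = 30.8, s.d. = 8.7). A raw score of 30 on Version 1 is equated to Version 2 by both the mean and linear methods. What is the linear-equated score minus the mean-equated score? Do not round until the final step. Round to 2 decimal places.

-1.05

Mean-equated: 30 + (30.8 − 36.0) = 24.80
Linear-equated: (8.7/7.4)(30 − 36.0) + 30.8 = 23.746
Difference = 23.746 − 24.80 = -1.05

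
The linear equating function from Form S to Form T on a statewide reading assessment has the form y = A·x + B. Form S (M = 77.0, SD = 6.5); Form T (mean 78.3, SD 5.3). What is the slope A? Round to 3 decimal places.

0.815

A = SD_Y / SD_X = 5.3 / 6.5 = 0.815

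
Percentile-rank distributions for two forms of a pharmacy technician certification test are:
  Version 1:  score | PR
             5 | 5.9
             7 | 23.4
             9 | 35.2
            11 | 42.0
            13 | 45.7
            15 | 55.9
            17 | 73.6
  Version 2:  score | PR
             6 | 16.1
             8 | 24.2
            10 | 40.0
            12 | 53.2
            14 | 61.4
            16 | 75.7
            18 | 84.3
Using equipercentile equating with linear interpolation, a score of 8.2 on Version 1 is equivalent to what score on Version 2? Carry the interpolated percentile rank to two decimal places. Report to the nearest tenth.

8.8

PR of 8.2 on Version 1: 23.4 + (8.2 − 7)/(9 − 7) × (35.2 − 23.4) = 30.48
On Version 2, PR 30.48 falls between score 8 (PR 24.2) and 10 (PR 40.0).
Interpolate: 8 + (30.48 − 24.2)/(40.0 − 24.2) × (10 − 8) = 8.8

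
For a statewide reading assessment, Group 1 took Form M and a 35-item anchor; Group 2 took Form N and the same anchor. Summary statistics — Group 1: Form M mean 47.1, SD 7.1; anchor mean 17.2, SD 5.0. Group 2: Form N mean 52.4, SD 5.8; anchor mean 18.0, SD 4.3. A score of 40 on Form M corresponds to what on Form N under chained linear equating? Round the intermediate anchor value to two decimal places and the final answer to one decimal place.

Form M → anchor (Group 1): v = (5.0/7.1)(40 − 47.1) + 17.2 = 12.20
anchor → Form N (Group 2): y = (5.8/4.3)(12.20 − 18.0) + 52.4 = 44.6

44.6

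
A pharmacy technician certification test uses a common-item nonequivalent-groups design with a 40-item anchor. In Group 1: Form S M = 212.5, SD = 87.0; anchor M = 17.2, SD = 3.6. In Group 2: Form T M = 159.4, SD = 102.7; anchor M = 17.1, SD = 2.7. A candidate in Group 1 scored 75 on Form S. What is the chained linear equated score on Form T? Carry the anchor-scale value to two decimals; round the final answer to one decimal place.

Form S → anchor (Group 1): v = (3.6/87.0)(75 − 212.5) + 17.2 = 11.51
anchor → Form T (Group 2): y = (102.7/2.7)(11.51 − 17.1) + 159.4 = -53.2

-53.2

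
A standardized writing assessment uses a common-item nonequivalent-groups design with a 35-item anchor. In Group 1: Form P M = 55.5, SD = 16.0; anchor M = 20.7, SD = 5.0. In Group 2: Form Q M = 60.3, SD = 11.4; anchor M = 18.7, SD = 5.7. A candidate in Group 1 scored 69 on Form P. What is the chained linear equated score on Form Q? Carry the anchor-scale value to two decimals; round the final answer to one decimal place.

Form P → anchor (Group 1): v = (5.0/16.0)(69 − 55.5) + 20.7 = 24.92
anchor → Form Q (Group 2): y = (11.4/5.7)(24.92 − 18.7) + 60.3 = 72.7

72.7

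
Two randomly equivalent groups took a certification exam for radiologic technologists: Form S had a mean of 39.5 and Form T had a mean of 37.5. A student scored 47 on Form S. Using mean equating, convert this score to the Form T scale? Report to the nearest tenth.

45.0

Mean equating: y = x + (M_Y − M_X) = 47 + (37.5 − 39.5) = 45.0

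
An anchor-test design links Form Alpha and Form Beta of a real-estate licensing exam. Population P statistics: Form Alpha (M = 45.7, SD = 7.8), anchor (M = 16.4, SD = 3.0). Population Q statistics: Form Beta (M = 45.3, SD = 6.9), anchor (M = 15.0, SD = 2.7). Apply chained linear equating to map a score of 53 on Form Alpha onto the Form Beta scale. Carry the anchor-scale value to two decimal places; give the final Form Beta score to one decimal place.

Form Alpha → anchor (Population P): v = (3.0/7.8)(53 − 45.7) + 16.4 = 19.21
anchor → Form Beta (Population Q): y = (6.9/2.7)(19.21 − 15.0) + 45.3 = 56.1

56.1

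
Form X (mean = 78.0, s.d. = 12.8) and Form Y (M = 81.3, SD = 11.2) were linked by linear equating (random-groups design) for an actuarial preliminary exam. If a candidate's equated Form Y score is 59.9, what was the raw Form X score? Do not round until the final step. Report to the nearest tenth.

53.5

Invert y = (SD_Y/SD_X)(x − M_X) + M_Y:
x = (SD_X/SD_Y)(y − M_Y) + M_X = (12.8/11.2)(59.9 − 81.3) + 78.0
x = 1.142857 × -21.400 + 78.0 = 53.5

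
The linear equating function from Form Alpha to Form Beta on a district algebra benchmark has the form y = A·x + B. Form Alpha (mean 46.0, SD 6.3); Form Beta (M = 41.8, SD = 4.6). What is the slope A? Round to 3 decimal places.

0.730

A = SD_Y / SD_X = 4.6 / 6.3 = 0.730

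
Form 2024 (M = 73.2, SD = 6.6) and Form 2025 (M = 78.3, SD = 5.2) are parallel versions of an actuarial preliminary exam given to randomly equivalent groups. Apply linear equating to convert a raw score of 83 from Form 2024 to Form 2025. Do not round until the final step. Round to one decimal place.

86.0

Linear equating: y = (SD_Y/SD_X)(x − M_X) + M_Y
y = (5.2/6.6)(83 − 73.2) + 78.3
y = 0.787879 × 9.8 + 78.3 = 7.7212 + 78.3 = 86.0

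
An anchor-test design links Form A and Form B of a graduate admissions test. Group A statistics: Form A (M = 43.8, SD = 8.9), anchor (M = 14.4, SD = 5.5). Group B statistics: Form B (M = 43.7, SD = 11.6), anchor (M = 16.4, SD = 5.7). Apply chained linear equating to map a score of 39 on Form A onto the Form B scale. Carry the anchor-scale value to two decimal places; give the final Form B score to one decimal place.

33.6

Form A → anchor (Group A): v = (5.5/8.9)(39 − 43.8) + 14.4 = 11.43
anchor → Form B (Group B): y = (11.6/5.7)(11.43 − 16.4) + 43.7 = 33.6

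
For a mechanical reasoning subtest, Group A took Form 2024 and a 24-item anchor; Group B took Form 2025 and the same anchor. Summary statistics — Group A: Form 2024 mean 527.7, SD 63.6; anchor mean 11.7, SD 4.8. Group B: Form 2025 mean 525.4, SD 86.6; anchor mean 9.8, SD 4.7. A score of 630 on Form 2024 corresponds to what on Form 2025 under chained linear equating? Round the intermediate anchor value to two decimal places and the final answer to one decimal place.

Form 2024 → anchor (Group A): v = (4.8/63.6)(630 − 527.7) + 11.7 = 19.42
anchor → Form 2025 (Group B): y = (86.6/4.7)(19.42 − 9.8) + 525.4 = 702.7

702.7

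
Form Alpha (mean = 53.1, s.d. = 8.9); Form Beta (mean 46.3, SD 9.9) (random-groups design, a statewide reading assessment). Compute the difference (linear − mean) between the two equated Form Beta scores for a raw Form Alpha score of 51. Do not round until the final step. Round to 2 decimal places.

-0.24

Mean-equated: 51 + (46.3 − 53.1) = 44.20
Linear-equated: (9.9/8.9)(51 − 53.1) + 46.3 = 43.964
Difference = 43.964 − 44.20 = -0.24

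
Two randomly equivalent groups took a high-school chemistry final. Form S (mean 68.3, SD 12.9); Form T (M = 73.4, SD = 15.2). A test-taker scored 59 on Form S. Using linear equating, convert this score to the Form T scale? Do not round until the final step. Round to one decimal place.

Linear equating: y = (SD_Y/SD_X)(x − M_X) + M_Y
y = (15.2/12.9)(59 − 68.3) + 73.4
y = 1.178295 × -9.3 + 73.4 = -10.9581 + 73.4 = 62.4

62.4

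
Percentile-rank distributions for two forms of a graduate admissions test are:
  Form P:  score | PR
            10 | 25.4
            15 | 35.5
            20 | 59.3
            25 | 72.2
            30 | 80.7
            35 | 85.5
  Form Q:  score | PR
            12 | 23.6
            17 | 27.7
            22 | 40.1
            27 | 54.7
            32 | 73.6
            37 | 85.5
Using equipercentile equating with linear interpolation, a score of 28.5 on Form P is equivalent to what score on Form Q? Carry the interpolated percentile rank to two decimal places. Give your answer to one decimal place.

PR of 28.5 on Form P: 72.2 + (28.5 − 25)/(30 − 25) × (80.7 − 72.2) = 78.15
On Form Q, PR 78.15 falls between score 32 (PR 73.6) and 37 (PR 85.5).
Interpolate: 32 + (78.15 − 73.6)/(85.5 − 73.6) × (37 − 32) = 33.9

33.9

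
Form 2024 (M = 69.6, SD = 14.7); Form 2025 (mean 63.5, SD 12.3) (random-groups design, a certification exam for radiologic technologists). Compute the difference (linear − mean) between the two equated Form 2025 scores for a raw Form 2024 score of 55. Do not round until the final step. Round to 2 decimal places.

2.38

Mean-equated: 55 + (63.5 − 69.6) = 48.90
Linear-equated: (12.3/14.7)(55 − 69.6) + 63.5 = 51.284
Difference = 51.284 − 48.90 = 2.38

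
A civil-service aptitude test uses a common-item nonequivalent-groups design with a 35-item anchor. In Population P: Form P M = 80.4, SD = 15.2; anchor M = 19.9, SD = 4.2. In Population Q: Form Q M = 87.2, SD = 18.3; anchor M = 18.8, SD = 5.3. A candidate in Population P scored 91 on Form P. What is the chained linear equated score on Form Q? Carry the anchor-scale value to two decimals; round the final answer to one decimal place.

Form P → anchor (Population P): v = (4.2/15.2)(91 − 80.4) + 19.9 = 22.83
anchor → Form Q (Population Q): y = (18.3/5.3)(22.83 − 18.8) + 87.2 = 101.1

101.1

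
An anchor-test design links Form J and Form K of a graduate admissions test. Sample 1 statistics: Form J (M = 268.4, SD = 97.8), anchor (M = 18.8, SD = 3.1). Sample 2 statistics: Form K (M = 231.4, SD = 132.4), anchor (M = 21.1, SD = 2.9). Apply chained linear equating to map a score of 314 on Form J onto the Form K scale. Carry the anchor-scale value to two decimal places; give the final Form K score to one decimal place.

Form J → anchor (Sample 1): v = (3.1/97.8)(314 − 268.4) + 18.8 = 20.25
anchor → Form K (Sample 2): y = (132.4/2.9)(20.25 − 21.1) + 231.4 = 192.6

192.6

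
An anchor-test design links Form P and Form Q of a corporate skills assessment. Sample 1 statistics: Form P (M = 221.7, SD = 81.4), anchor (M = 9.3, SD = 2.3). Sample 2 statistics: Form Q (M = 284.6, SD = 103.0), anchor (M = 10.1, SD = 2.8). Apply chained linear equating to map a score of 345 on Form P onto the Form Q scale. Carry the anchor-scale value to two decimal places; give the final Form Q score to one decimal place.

383.2

Form P → anchor (Sample 1): v = (2.3/81.4)(345 − 221.7) + 9.3 = 12.78
anchor → Form Q (Sample 2): y = (103.0/2.8)(12.78 − 10.1) + 284.6 = 383.2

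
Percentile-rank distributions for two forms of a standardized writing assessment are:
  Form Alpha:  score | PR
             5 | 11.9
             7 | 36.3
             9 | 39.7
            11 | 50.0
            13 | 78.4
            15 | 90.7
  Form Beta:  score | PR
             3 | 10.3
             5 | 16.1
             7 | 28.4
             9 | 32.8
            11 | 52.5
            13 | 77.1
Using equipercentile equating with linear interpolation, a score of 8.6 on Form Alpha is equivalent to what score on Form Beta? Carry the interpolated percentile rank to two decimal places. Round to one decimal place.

9.6

PR of 8.6 on Form Alpha: 36.3 + (8.6 − 7)/(9 − 7) × (39.7 − 36.3) = 39.02
On Form Beta, PR 39.02 falls between score 9 (PR 32.8) and 11 (PR 52.5).
Interpolate: 9 + (39.02 − 32.8)/(52.5 − 32.8) × (11 − 9) = 9.6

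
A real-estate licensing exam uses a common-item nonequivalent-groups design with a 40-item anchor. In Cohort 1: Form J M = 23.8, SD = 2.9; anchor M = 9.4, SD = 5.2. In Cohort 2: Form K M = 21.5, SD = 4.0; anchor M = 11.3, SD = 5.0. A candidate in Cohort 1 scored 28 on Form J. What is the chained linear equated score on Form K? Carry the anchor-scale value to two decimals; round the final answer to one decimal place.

26.0

Form J → anchor (Cohort 1): v = (5.2/2.9)(28 − 23.8) + 9.4 = 16.93
anchor → Form K (Cohort 2): y = (4.0/5.0)(16.93 − 11.3) + 21.5 = 26.0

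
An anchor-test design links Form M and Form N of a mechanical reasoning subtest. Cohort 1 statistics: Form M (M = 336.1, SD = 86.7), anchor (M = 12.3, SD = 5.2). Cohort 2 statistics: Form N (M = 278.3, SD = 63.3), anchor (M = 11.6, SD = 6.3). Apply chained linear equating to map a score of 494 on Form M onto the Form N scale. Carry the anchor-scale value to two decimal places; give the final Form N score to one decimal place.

Form M → anchor (Cohort 1): v = (5.2/86.7)(494 − 336.1) + 12.3 = 21.77
anchor → Form N (Cohort 2): y = (63.3/6.3)(21.77 − 11.6) + 278.3 = 380.5

380.5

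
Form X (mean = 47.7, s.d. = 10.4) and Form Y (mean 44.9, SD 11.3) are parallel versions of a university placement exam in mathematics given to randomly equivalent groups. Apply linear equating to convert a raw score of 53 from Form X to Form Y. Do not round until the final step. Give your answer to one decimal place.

50.7

Linear equating: y = (SD_Y/SD_X)(x − M_X) + M_Y
y = (11.3/10.4)(53 − 47.7) + 44.9
y = 1.086538 × 5.3 + 44.9 = 5.7587 + 44.9 = 50.7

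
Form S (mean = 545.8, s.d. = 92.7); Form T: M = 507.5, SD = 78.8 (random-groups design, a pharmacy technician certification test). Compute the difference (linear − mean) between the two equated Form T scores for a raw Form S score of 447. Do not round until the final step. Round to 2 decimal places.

Mean-equated: 447 + (507.5 − 545.8) = 408.70
Linear-equated: (78.8/92.7)(447 − 545.8) + 507.5 = 423.515
Difference = 423.515 − 408.70 = 14.81

14.81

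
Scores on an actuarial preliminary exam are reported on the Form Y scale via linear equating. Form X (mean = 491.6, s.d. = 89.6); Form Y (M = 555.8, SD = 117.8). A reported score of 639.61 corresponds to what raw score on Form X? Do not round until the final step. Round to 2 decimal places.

555.35

Invert y = (SD_Y/SD_X)(x − M_X) + M_Y:
x = (SD_X/SD_Y)(y − M_Y) + M_X = (89.6/117.8)(639.61 − 555.8) + 491.6
x = 0.760611 × 83.810 + 491.6 = 555.35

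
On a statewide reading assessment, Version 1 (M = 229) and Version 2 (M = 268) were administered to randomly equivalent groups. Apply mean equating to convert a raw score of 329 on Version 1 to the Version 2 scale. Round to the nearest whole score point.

Mean equating: y = x + (M_Y − M_X) = 329 + (268 − 229) = 368

368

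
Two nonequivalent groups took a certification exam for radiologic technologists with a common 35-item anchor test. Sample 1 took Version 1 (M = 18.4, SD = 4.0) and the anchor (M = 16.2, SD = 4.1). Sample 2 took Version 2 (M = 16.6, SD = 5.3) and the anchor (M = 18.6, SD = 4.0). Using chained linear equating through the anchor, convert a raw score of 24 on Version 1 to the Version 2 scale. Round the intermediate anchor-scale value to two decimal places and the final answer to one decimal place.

Version 1 → anchor (Sample 1): v = (4.1/4.0)(24 − 18.4) + 16.2 = 21.94
anchor → Version 2 (Sample 2): y = (5.3/4.0)(21.94 − 18.6) + 16.6 = 21.0

21.0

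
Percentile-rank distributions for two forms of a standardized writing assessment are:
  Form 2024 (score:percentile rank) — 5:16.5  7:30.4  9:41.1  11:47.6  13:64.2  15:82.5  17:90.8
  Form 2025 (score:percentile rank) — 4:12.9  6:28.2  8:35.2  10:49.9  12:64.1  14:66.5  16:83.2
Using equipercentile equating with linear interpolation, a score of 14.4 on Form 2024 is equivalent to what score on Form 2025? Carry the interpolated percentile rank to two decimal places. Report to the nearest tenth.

15.3

PR of 14.4 on Form 2024: 64.2 + (14.4 − 13)/(15 − 13) × (82.5 − 64.2) = 77.01
On Form 2025, PR 77.01 falls between score 14 (PR 66.5) and 16 (PR 83.2).
Interpolate: 14 + (77.01 − 66.5)/(83.2 − 66.5) × (16 − 14) = 15.3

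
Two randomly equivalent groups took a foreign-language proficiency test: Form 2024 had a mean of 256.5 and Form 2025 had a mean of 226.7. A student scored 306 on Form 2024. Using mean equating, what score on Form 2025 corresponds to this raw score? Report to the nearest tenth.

276.2

Mean equating: y = x + (M_Y − M_X) = 306 + (226.7 − 256.5) = 276.2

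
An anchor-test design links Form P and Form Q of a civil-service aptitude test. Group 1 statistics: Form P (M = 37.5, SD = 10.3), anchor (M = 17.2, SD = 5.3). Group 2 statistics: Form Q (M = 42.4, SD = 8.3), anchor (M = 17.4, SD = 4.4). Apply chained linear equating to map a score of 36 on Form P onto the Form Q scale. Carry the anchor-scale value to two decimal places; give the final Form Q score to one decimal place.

Form P → anchor (Group 1): v = (5.3/10.3)(36 − 37.5) + 17.2 = 16.43
anchor → Form Q (Group 2): y = (8.3/4.4)(16.43 − 17.4) + 42.4 = 40.6

40.6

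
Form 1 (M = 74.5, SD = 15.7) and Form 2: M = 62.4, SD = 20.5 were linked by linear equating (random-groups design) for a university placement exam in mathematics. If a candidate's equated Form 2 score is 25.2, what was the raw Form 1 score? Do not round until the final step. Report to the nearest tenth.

46.0

Invert y = (SD_Y/SD_X)(x − M_X) + M_Y:
x = (SD_X/SD_Y)(y − M_Y) + M_X = (15.7/20.5)(25.2 − 62.4) + 74.5
x = 0.765854 × -37.200 + 74.5 = 46.0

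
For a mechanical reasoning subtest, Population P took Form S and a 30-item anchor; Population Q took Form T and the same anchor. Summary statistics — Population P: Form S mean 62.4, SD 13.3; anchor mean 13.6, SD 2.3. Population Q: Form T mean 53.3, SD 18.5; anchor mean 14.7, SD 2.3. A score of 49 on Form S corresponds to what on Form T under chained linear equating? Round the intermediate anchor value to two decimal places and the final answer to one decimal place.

25.8

Form S → anchor (Population P): v = (2.3/13.3)(49 − 62.4) + 13.6 = 11.28
anchor → Form T (Population Q): y = (18.5/2.3)(11.28 − 14.7) + 53.3 = 25.8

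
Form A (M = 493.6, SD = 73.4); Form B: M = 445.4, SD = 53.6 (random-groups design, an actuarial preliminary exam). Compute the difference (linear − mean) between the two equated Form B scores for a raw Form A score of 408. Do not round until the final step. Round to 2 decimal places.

23.09

Mean-equated: 408 + (445.4 − 493.6) = 359.80
Linear-equated: (53.6/73.4)(408 − 493.6) + 445.4 = 382.891
Difference = 382.891 − 359.80 = 23.09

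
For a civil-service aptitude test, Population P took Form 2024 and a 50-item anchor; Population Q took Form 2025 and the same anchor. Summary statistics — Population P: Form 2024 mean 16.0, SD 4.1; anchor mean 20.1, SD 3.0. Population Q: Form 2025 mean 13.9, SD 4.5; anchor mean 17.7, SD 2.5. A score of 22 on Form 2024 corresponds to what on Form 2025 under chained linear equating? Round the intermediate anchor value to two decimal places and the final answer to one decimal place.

26.1

Form 2024 → anchor (Population P): v = (3.0/4.1)(22 − 16.0) + 20.1 = 24.49
anchor → Form 2025 (Population Q): y = (4.5/2.5)(24.49 − 17.7) + 13.9 = 26.1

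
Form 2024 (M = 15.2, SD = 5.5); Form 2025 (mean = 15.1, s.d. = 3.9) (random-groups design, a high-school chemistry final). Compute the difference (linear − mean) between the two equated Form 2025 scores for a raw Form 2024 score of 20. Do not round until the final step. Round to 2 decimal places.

Mean-equated: 20 + (15.1 − 15.2) = 19.90
Linear-equated: (3.9/5.5)(20 − 15.2) + 15.1 = 18.504
Difference = 18.504 − 19.90 = -1.40

-1.40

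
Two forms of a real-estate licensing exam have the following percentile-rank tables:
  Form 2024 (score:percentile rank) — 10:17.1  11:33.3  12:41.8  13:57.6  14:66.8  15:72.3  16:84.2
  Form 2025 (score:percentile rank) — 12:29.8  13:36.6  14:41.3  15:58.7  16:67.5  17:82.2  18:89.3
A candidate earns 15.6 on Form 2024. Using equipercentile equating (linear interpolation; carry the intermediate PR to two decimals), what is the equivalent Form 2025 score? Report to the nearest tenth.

PR of 15.6 on Form 2024: 72.3 + (15.6 − 15)/(16 − 15) × (84.2 − 72.3) = 79.44
On Form 2025, PR 79.44 falls between score 16 (PR 67.5) and 17 (PR 82.2).
Interpolate: 16 + (79.44 − 67.5)/(82.2 − 67.5) × (17 − 16) = 16.8

16.8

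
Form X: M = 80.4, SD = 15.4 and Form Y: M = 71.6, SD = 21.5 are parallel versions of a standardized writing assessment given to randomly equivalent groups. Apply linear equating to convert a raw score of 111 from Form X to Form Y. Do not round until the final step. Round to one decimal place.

114.3

Linear equating: y = (SD_Y/SD_X)(x − M_X) + M_Y
y = (21.5/15.4)(111 − 80.4) + 71.6
y = 1.396104 × 30.6 + 71.6 = 42.7208 + 71.6 = 114.3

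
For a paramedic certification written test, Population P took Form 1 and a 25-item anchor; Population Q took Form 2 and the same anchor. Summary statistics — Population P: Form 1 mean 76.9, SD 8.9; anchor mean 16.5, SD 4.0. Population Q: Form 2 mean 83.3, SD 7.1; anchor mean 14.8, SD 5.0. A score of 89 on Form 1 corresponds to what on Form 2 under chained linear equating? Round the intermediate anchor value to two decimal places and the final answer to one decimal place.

93.4

Form 1 → anchor (Population P): v = (4.0/8.9)(89 − 76.9) + 16.5 = 21.94
anchor → Form 2 (Population Q): y = (7.1/5.0)(21.94 − 14.8) + 83.3 = 93.4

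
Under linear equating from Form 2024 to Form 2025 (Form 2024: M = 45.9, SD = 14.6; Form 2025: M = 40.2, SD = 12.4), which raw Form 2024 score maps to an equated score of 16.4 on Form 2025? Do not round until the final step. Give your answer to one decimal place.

Invert y = (SD_Y/SD_X)(x − M_X) + M_Y:
x = (SD_X/SD_Y)(y − M_Y) + M_X = (14.6/12.4)(16.4 − 40.2) + 45.9
x = 1.177419 × -23.800 + 45.9 = 17.9

17.9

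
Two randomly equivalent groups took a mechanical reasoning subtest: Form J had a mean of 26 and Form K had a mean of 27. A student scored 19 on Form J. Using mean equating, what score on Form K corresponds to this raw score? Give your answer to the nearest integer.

Mean equating: y = x + (M_Y − M_X) = 19 + (27 − 26) = 20

20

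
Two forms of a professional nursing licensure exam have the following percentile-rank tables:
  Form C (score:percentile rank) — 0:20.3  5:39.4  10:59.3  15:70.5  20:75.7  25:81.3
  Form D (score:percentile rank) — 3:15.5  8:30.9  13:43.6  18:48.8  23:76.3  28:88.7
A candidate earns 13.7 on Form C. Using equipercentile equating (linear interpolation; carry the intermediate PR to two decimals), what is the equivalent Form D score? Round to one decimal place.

21.4

PR of 13.7 on Form C: 59.3 + (13.7 − 10)/(15 − 10) × (70.5 − 59.3) = 67.59
On Form D, PR 67.59 falls between score 18 (PR 48.8) and 23 (PR 76.3).
Interpolate: 18 + (67.59 − 48.8)/(76.3 − 48.8) × (23 − 18) = 21.4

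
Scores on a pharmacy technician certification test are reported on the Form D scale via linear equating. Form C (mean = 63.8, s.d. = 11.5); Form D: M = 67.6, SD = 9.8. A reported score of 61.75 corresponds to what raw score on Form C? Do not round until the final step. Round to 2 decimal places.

56.94

Invert y = (SD_Y/SD_X)(x − M_X) + M_Y:
x = (SD_X/SD_Y)(y − M_Y) + M_X = (11.5/9.8)(61.75 − 67.6) + 63.8
x = 1.173469 × -5.850 + 63.8 = 56.94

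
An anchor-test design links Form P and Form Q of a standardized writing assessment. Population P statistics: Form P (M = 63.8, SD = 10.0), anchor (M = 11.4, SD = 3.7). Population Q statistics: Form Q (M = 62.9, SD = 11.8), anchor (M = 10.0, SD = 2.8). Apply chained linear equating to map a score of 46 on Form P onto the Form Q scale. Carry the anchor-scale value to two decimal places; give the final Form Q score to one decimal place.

41.0

Form P → anchor (Population P): v = (3.7/10.0)(46 − 63.8) + 11.4 = 4.81
anchor → Form Q (Population Q): y = (11.8/2.8)(4.81 − 10.0) + 62.9 = 41.0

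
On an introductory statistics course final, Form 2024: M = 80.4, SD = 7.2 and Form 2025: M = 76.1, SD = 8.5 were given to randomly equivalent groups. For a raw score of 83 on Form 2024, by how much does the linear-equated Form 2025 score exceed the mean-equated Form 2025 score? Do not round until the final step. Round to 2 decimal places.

0.47

Mean-equated: 83 + (76.1 − 80.4) = 78.70
Linear-equated: (8.5/7.2)(83 − 80.4) + 76.1 = 79.169
Difference = 79.169 − 78.70 = 0.47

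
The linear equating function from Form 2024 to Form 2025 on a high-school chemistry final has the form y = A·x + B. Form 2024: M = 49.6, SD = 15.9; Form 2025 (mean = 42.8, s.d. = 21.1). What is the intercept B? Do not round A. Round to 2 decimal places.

A = SD_Y / SD_X = 21.1 / 15.9 = 1.327044
B = M_Y − A·M_X = 42.8 − 1.327044 × 49.6 = -23.02

-23.02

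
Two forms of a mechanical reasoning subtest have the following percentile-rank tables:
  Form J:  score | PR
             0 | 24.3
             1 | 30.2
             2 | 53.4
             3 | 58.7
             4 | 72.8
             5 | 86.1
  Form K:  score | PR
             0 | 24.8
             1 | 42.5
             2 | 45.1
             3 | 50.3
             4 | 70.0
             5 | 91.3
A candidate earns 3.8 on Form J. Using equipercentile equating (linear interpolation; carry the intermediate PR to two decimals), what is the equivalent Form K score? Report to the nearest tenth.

4.0

PR of 3.8 on Form J: 58.7 + (3.8 − 3)/(4 − 3) × (72.8 − 58.7) = 69.98
On Form K, PR 69.98 falls between score 3 (PR 50.3) and 4 (PR 70.0).
Interpolate: 3 + (69.98 − 50.3)/(70.0 − 50.3) × (4 − 3) = 4.0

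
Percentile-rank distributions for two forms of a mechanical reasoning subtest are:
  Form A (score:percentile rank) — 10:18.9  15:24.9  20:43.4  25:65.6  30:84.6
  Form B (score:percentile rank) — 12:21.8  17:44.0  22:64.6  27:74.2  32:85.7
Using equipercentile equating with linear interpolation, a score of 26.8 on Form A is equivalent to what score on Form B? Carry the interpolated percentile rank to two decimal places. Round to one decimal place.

26.1

PR of 26.8 on Form A: 65.6 + (26.8 − 25)/(30 − 25) × (84.6 − 65.6) = 72.44
On Form B, PR 72.44 falls between score 22 (PR 64.6) and 27 (PR 74.2).
Interpolate: 22 + (72.44 − 64.6)/(74.2 − 64.6) × (27 − 22) = 26.1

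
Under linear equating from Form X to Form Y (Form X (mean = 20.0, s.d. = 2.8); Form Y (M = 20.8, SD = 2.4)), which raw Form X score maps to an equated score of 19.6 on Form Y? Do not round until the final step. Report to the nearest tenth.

Invert y = (SD_Y/SD_X)(x − M_X) + M_Y:
x = (SD_X/SD_Y)(y − M_Y) + M_X = (2.8/2.4)(19.6 − 20.8) + 20.0
x = 1.166667 × -1.200 + 20.0 = 18.6

18.6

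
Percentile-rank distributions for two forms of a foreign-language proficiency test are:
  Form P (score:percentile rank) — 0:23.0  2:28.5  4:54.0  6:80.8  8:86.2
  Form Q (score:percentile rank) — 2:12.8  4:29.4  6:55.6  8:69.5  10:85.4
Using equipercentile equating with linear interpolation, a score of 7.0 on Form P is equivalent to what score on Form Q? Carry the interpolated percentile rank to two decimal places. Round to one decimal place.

PR of 7.0 on Form P: 80.8 + (7.0 − 6)/(8 − 6) × (86.2 − 80.8) = 83.50
On Form Q, PR 83.50 falls between score 8 (PR 69.5) and 10 (PR 85.4).
Interpolate: 8 + (83.50 − 69.5)/(85.4 − 69.5) × (10 − 8) = 9.8

9.8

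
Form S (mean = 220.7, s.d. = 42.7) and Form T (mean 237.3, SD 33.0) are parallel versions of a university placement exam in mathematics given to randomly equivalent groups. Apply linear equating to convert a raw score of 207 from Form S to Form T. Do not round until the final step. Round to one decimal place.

226.7

Linear equating: y = (SD_Y/SD_X)(x − M_X) + M_Y
y = (33.0/42.7)(207 − 220.7) + 237.3
y = 0.772834 × -13.7 + 237.3 = -10.5878 + 237.3 = 226.7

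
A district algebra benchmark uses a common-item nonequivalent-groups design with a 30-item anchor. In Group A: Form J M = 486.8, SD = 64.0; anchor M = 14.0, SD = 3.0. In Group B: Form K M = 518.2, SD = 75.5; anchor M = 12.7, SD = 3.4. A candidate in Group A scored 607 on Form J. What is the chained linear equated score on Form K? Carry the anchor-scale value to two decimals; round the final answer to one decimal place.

672.1

Form J → anchor (Group A): v = (3.0/64.0)(607 − 486.8) + 14.0 = 19.63
anchor → Form K (Group B): y = (75.5/3.4)(19.63 − 12.7) + 518.2 = 672.1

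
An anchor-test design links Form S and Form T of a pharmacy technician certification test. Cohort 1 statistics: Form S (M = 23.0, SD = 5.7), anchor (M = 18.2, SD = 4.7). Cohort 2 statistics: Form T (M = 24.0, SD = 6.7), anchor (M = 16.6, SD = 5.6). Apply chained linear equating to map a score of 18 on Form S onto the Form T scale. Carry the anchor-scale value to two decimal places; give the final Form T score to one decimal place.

Form S → anchor (Cohort 1): v = (4.7/5.7)(18 − 23.0) + 18.2 = 14.08
anchor → Form T (Cohort 2): y = (6.7/5.6)(14.08 − 16.6) + 24.0 = 21.0

21.0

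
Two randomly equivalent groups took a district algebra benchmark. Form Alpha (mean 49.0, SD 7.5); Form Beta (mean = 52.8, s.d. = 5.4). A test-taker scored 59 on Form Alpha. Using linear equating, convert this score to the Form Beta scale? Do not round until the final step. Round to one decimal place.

60.0

Linear equating: y = (SD_Y/SD_X)(x − M_X) + M_Y
y = (5.4/7.5)(59 − 49.0) + 52.8
y = 0.720000 × 10.0 + 52.8 = 7.2000 + 52.8 = 60.0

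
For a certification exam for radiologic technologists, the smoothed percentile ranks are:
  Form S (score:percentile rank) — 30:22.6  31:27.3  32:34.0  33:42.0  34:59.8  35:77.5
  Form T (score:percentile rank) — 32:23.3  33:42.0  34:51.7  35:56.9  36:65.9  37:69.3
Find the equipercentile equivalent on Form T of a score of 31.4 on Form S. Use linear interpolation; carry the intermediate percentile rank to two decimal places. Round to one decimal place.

32.4

PR of 31.4 on Form S: 27.3 + (31.4 − 31)/(32 − 31) × (34.0 − 27.3) = 29.98
On Form T, PR 29.98 falls between score 32 (PR 23.3) and 33 (PR 42.0).
Interpolate: 32 + (29.98 − 23.3)/(42.0 − 23.3) × (33 − 32) = 32.4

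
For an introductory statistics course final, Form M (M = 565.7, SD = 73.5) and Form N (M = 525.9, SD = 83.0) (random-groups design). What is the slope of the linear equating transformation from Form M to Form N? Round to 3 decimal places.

A = SD_Y / SD_X = 83.0 / 73.5 = 1.129

1.129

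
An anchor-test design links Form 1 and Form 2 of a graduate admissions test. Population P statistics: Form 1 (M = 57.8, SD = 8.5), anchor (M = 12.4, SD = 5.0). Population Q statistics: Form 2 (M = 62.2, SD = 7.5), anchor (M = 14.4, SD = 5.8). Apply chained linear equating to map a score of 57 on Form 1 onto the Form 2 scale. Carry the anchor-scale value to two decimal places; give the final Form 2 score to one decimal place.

Form 1 → anchor (Population P): v = (5.0/8.5)(57 − 57.8) + 12.4 = 11.93
anchor → Form 2 (Population Q): y = (7.5/5.8)(11.93 − 14.4) + 62.2 = 59.0

59.0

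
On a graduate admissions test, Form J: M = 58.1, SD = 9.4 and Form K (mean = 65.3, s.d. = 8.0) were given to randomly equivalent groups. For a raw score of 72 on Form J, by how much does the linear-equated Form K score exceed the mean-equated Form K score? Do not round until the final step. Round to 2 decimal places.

-2.07

Mean-equated: 72 + (65.3 − 58.1) = 79.20
Linear-equated: (8.0/9.4)(72 − 58.1) + 65.3 = 77.130
Difference = 77.130 − 79.20 = -2.07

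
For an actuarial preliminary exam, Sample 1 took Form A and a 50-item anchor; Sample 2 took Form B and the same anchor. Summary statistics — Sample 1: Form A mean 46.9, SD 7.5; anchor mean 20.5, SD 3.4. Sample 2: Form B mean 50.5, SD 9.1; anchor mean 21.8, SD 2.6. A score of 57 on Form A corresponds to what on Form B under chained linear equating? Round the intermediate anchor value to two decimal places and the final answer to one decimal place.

62.0

Form A → anchor (Sample 1): v = (3.4/7.5)(57 − 46.9) + 20.5 = 25.08
anchor → Form B (Sample 2): y = (9.1/2.6)(25.08 − 21.8) + 50.5 = 62.0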